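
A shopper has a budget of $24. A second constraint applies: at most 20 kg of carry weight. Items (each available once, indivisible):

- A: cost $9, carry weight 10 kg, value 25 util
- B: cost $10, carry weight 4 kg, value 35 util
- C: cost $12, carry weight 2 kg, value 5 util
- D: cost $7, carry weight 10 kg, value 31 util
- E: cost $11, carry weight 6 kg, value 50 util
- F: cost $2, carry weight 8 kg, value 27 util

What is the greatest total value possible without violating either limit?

112 util

Feasible sets respecting both limits:
- B+E+F: cost 23, carry weight 18, value 112
- B+E: cost 21, carry weight 10, value 85
- D+E: cost 18, carry weight 16, value 81
Best: 112 util.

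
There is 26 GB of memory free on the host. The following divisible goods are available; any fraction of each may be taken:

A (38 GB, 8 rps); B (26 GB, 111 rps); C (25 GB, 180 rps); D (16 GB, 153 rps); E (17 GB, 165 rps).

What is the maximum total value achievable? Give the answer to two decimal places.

251.06

Take in order of value per unit:
- E (165/17 per unit): all 17 → value 165, running total 165.00
- D (153/16 per unit): 9 of 16 → value 9×153/16 = 86.0625, running total 251.06
Total 251.06.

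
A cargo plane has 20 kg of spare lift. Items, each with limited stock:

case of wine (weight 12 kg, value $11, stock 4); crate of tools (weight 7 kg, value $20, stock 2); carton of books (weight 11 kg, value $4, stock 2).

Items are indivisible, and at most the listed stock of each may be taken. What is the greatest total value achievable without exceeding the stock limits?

Best selections within weight 20 and stock limits:
- 2×crate of tools: weight 14, value 40
- 1×case of wine + 1×crate of tools: weight 19, value 31
- 1×crate of tools + 1×carton of books: weight 18, value 24
- 1×crate of tools: weight 7, value 20
Best: $40.

$40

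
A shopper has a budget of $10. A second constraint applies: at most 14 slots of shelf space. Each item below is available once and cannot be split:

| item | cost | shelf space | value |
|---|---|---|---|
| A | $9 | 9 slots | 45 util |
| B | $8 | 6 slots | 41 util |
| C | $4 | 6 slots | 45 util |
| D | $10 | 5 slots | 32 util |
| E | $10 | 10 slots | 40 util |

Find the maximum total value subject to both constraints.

Feasible sets respecting both limits:
- A: cost 9, shelf space 9, value 45
- C: cost 4, shelf space 6, value 45
- B: cost 8, shelf space 6, value 41
- E: cost 10, shelf space 10, value 40
Best: 45 util.

45 util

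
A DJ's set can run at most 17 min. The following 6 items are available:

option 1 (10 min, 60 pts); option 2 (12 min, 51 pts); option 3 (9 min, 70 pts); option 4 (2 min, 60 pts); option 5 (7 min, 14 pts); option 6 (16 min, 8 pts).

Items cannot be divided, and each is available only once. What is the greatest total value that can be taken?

130 pts

Check high-value combinations within 17 min:
- option 3+option 4: duration 9+2=11, value 70+60=130
- option 1+option 4: duration 10+2=12, value 60+60=120
- option 2+option 4: duration 12+2=14, value 51+60=111
- option 3+option 5: duration 9+7=16, value 70+14=84
Best: 130 pts.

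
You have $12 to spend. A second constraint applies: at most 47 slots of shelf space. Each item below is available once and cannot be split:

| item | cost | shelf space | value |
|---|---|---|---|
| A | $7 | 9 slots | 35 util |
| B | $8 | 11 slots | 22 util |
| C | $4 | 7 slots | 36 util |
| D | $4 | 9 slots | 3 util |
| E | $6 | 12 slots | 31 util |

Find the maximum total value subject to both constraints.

71 util

Feasible sets respecting both limits:
- A+C: cost 11, shelf space 16, value 71
- C+E: cost 10, shelf space 19, value 67
- B+C: cost 12, shelf space 18, value 58
Best: 71 util.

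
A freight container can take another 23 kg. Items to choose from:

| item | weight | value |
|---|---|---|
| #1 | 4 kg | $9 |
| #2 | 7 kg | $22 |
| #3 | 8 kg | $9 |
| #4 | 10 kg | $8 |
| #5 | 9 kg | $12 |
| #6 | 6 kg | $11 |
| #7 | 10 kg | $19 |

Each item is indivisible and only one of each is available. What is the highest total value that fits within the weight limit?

$52

Check high-value combinations within 23 kg:
- #2+#6+#7: weight 7+6+10=23, value 22+11+19=52
- #1+#2+#7: weight 4+7+10=21, value 9+22+19=50
- #2+#5+#6: weight 7+9+6=22, value 22+12+11=45
- #1+#2+#5: weight 4+7+9=20, value 9+22+12=43
Best: $52.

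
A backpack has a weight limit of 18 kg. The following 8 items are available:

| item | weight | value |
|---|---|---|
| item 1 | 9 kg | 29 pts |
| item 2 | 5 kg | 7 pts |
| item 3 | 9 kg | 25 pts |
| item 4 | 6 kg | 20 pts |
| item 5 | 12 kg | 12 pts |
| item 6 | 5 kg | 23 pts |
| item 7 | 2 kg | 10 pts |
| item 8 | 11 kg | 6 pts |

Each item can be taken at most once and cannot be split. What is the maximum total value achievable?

Check high-value combinations within 18 kg:
- item 1+item 6+item 7: weight 9+5+2=16, value 29+23+10=62
- item 2+item 4+item 6+item 7: weight 5+6+5+2=18, value 7+20+23+10=60
- item 1+item 4+item 7: weight 9+6+2=17, value 29+20+10=59
Best: 62 pts.

62 pts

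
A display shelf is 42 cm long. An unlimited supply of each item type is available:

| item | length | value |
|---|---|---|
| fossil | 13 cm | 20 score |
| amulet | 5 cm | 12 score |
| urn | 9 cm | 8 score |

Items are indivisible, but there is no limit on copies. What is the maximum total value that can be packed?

96 score

Best value-per-unit is amulet at 12/5, and filling with it alone uses length 8×5=40. No mix of the others beats 8×12 = 96.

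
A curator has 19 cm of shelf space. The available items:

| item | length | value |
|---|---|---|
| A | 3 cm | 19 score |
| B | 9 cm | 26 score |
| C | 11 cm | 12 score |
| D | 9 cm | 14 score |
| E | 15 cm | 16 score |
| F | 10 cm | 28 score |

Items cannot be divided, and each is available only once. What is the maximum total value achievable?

54 score

This is a 0/1 knapsack; check combinations near the capacity.
- B+F: length 9+10=19, value 26+28=54
- A+F: length 3+10=13, value 19+28=47
- A+B: length 3+9=12, value 19+26=45
- D+F: length 9+10=19, value 14+28=42
- B+D: length 9+9=18, value 26+14=40
Best: 54 score.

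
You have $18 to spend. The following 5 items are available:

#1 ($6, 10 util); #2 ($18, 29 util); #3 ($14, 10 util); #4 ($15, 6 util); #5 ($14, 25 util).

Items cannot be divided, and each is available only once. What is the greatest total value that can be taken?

29 util

Check high-value combinations within $18:
- #2: cost 18, value 29
- #5: cost 14, value 25
- #1: cost 6, value 10
- #3: cost 14, value 10
Best: 29 util.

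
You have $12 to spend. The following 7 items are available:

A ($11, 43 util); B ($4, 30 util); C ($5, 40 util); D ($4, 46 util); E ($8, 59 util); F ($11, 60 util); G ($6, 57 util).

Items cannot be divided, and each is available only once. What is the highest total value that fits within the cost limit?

Check high-value combinations within $12:
- D+E: cost 4+8=12, value 46+59=105
- D+G: cost 4+6=10, value 46+57=103
- C+G: cost 5+6=11, value 40+57=97
Best: 105 util.

105 util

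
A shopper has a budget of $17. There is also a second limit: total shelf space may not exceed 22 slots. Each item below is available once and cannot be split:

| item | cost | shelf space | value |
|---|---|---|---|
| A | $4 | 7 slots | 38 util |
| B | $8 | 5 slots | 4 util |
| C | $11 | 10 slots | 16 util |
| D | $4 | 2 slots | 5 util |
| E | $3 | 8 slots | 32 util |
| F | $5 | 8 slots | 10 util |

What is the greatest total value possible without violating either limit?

Feasible sets respecting both limits:
- A+D+E: cost 11, shelf space 17, value 75
- A+B+E: cost 15, shelf space 20, value 74
- A+E: cost 7, shelf space 15, value 70
- A+C: cost 15, shelf space 17, value 54
Best: 75 util.

75 util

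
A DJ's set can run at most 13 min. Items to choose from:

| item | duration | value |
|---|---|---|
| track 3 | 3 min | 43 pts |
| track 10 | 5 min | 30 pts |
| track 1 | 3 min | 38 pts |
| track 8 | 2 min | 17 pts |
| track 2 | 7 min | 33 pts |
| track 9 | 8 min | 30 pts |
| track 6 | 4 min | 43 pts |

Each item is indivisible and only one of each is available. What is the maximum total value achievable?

141 pts

This is a 0/1 knapsack; check combinations near the capacity.
- track 3+track 1+track 8+track 6: duration 3+3+2+4=12, value 43+38+17+43=141
- track 3+track 10+track 1+track 8: duration 3+5+3+2=13, value 43+30+38+17=128
- track 3+track 1+track 6: duration 3+3+4=10, value 43+38+43=124
Best: 141 pts.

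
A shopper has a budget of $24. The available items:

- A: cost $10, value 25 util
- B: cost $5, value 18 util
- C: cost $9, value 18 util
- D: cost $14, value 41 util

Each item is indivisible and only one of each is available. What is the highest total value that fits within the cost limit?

66 util

Check high-value combinations within $24:
- A+D: cost 10+14=24, value 25+41=66
- A+B+C: cost 10+5+9=24, value 25+18+18=61
- B+D: cost 5+14=19, value 18+41=59
- C+D: cost 9+14=23, value 18+41=59
Best: 66 util.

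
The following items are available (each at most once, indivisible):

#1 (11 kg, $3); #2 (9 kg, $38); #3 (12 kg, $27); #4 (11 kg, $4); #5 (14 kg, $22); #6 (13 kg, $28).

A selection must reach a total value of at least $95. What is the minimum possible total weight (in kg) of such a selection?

45

Subsets with value ≥ 95, sorted by total weight:
- #2+#3+#4+#6: weight 45, value 97
- #1+#2+#3+#6: weight 45, value 96
- #2+#3+#5+#6: weight 48, value 115
Minimum weight: 45 kg.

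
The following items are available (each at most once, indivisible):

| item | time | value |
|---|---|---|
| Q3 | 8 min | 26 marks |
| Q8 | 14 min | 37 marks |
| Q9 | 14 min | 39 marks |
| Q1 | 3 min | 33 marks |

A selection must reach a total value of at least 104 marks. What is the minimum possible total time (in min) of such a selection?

Subsets with value ≥ 104, sorted by total time:
- Q8+Q9+Q1: time 31, value 109
- Q3+Q8+Q9+Q1: time 39, value 135
Minimum time: 31 min.

31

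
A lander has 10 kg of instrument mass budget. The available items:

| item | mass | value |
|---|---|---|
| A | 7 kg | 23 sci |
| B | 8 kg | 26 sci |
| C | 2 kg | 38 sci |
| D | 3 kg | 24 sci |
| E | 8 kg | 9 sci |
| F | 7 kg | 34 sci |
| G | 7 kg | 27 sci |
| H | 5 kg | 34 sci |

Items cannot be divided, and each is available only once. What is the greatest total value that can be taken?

96 sci

Check high-value combinations within 10 kg:
- C+D+H: mass 2+3+5=10, value 38+24+34=96
- C+H: mass 2+5=7, value 38+34=72
- C+F: mass 2+7=9, value 38+34=72
- C+G: mass 2+7=9, value 38+27=65
- B+C: mass 8+2=10, value 26+38=64
Best: 96 sci.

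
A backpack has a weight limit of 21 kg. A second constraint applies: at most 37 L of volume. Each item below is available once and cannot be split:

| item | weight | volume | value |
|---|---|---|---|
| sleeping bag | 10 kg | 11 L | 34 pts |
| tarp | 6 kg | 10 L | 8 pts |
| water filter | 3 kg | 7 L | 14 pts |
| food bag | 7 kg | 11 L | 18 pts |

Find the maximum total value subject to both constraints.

66 pts

Feasible sets respecting both limits:
- sleeping bag+water filter+food bag: weight 20, volume 29, value 66
- sleeping bag+tarp+water filter: weight 19, volume 28, value 56
- sleeping bag+food bag: weight 17, volume 22, value 52
Best: 66 pts.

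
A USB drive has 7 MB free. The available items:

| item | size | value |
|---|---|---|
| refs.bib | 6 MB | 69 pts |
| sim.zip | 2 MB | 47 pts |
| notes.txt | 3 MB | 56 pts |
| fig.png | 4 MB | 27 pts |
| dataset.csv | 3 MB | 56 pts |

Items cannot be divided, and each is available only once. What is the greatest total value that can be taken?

Check high-value combinations within 7 MB:
- notes.txt+dataset.csv: size 3+3=6, value 56+56=112
- sim.zip+notes.txt: size 2+3=5, value 47+56=103
- sim.zip+dataset.csv: size 2+3=5, value 47+56=103
- notes.txt+fig.png: size 3+4=7, value 56+27=83
Best: 112 pts.

112 pts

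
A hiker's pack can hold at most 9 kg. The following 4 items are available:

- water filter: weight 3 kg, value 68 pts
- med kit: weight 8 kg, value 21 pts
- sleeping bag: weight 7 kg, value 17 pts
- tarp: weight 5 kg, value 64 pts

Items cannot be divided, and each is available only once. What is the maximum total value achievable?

132 pts

Check high-value combinations within 9 kg:
- water filter+tarp: weight 3+5=8, value 68+64=132
- water filter: weight 3, value 68
- tarp: weight 5, value 64
- med kit: weight 8, value 21
Best: 132 pts.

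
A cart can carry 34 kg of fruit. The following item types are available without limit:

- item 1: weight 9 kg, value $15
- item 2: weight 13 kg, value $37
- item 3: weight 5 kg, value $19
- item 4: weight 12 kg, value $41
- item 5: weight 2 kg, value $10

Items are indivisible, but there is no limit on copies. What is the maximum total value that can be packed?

$170

Best value-per-unit is item 5 at 10/2, and filling with it alone uses weight 17×2=34. No mix of the others beats 17×10 = 170.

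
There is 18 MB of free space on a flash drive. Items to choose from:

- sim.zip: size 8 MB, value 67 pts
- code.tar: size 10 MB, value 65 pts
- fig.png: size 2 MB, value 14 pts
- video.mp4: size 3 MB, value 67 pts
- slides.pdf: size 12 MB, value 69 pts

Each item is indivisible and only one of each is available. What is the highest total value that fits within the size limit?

Check high-value combinations within 18 MB:
- fig.png+video.mp4+slides.pdf: size 2+3+12=17, value 14+67+69=150
- sim.zip+fig.png+video.mp4: size 8+2+3=13, value 67+14+67=148
- code.tar+fig.png+video.mp4: size 10+2+3=15, value 65+14+67=146
- video.mp4+slides.pdf: size 3+12=15, value 67+69=136
- sim.zip+video.mp4: size 8+3=11, value 67+67=134
Best: 150 pts.

150 pts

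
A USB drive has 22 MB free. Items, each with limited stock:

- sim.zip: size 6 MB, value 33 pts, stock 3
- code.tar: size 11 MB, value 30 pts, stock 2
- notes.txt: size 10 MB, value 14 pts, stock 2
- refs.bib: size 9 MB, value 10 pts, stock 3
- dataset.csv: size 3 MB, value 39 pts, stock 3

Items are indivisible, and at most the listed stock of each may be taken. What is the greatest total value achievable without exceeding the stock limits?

183 pts

Best selections within size 22 and stock limits:
- 2×sim.zip + 3×dataset.csv: size 21, value 183
- 1×sim.zip + 3×dataset.csv: size 15, value 150
- 1×code.tar + 3×dataset.csv: size 20, value 147
- 2×sim.zip + 2×dataset.csv: size 18, value 144
Best: 183 pts.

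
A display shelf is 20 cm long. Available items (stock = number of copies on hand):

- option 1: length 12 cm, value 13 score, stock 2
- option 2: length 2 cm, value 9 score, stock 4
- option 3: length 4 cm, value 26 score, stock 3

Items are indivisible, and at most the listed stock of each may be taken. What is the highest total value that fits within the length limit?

Best selections within length 20 and stock limits:
- 4×option 2 + 3×option 3: length 20, value 114
- 3×option 2 + 3×option 3: length 18, value 105
- 2×option 2 + 3×option 3: length 16, value 96
- 4×option 2 + 2×option 3: length 16, value 88
Best: 114 score.

114 score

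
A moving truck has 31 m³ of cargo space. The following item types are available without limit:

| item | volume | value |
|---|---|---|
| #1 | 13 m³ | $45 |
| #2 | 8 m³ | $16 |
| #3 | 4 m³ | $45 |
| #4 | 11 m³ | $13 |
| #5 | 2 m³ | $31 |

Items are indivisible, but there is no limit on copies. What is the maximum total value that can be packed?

$465

Best value-per-unit is #5 at 31/2, and filling with it alone uses volume 15×2=30. No mix of the others beats 15×31 = 465.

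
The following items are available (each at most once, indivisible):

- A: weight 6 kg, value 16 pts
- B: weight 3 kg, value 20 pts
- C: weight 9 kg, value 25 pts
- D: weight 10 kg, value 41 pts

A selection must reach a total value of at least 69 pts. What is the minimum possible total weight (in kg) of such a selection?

Subsets with value ≥ 69, sorted by total weight:
- A+B+D: weight 19, value 77
- B+C+D: weight 22, value 86
- A+C+D: weight 25, value 82
Minimum weight: 19 kg.

19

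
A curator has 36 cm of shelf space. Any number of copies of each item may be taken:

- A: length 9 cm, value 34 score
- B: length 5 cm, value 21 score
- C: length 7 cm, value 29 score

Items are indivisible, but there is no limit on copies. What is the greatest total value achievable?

150 score

Best value-per-unit is B at 21/5; filling with it alone gives 7×21 = 147.
Optimal mix: 3×B + 3×C → length 36, value 150.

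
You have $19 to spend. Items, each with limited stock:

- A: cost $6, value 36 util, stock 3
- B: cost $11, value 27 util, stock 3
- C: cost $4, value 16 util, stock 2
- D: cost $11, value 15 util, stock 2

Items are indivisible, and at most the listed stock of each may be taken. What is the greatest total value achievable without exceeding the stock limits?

108 util

Top feasible selections:
- 3×A: cost 18, value 108
- 2×A + 1×C: cost 16, value 88
- 2×A: cost 12, value 72
- 1×A + 2×C: cost 14, value 68
Best: 108 util.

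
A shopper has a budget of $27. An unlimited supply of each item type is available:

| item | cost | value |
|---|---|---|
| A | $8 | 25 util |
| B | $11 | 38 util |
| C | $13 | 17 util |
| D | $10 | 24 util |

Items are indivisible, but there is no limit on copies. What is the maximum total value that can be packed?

Best value-per-unit is B at 38/11; filling with it alone gives 2×38 = 76.
Optimal mix: 2×A + 1×B → cost 27, value 88.

88 util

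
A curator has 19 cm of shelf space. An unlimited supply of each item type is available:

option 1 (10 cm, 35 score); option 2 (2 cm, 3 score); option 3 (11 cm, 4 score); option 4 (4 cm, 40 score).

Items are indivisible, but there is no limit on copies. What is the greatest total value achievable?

Best value-per-unit is option 4 at 40/4; filling with it alone gives 4×40 = 160.
Optimal mix: 1×option 2 + 4×option 4 → length 18, value 163.

163 score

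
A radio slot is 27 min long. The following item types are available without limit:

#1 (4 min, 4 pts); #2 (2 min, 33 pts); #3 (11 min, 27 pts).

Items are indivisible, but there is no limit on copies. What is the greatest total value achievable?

429 pts

Best value-per-unit is #2 at 33/2, and filling with it alone uses duration 13×2=26. No mix of the others beats 13×33 = 429.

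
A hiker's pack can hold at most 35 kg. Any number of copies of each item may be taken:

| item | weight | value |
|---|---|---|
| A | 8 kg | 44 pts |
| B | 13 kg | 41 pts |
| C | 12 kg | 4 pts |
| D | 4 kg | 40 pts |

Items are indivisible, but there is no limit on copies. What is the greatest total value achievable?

Best value-per-unit is D at 40/4, and filling with it alone uses weight 8×4=32. No mix of the others beats 8×40 = 320.

320 pts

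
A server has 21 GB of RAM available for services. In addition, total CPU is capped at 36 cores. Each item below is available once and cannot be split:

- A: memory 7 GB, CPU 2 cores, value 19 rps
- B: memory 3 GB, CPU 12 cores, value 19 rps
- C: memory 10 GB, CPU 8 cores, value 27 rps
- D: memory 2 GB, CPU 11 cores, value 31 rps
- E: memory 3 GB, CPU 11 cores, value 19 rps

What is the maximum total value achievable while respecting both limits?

88 rps

Feasible sets respecting both limits:
- A+B+D+E: memory 15, CPU 36, value 88
- A+C+D: memory 19, CPU 21, value 77
- B+C+D: memory 15, CPU 31, value 77
Best: 88 rps.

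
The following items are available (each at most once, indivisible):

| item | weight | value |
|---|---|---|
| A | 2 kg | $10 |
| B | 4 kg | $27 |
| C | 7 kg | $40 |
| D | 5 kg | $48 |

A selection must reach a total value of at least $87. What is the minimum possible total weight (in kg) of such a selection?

12

Subsets with value ≥ 87, sorted by total weight:
- C+D: weight 12, value 88
- A+C+D: weight 14, value 98
- B+C+D: weight 16, value 115
- A+B+C+D: weight 18, value 125
Minimum weight: 12 kg.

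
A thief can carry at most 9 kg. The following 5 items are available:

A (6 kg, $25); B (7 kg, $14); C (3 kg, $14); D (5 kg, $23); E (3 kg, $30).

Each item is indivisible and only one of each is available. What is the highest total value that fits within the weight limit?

This is a 0/1 knapsack; check combinations near the capacity.
- A+E: weight 6+3=9, value 25+30=55
- D+E: weight 5+3=8, value 23+30=53
- C+E: weight 3+3=6, value 14+30=44
Best: $55.

$55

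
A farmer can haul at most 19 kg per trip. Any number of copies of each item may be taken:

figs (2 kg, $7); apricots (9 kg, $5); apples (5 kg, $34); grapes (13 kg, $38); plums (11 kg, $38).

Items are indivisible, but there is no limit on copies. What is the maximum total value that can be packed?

Best value-per-unit is apples at 34/5; filling with it alone gives 3×34 = 102.
Optimal mix: 2×figs + 3×apples → weight 19, value 116.

$116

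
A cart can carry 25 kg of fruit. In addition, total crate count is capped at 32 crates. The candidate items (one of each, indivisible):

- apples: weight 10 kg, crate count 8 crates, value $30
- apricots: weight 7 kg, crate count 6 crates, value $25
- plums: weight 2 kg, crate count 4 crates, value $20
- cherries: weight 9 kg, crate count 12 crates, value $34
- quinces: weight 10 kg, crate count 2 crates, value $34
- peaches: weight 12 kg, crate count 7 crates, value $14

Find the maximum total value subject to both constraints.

Feasible sets respecting both limits:
- plums+cherries+quinces: weight 21, crate count 18, value 88
- apples+plums+cherries: weight 21, crate count 24, value 84
- apples+plums+quinces: weight 22, crate count 14, value 84
Best: $88.

$88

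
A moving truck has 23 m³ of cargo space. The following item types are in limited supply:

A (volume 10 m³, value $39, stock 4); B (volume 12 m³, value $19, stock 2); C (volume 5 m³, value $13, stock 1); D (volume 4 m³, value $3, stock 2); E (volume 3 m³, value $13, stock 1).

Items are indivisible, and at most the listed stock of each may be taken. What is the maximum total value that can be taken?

Best selections within volume 23 and stock limits:
- 2×A + 1×E: volume 23, value 91
- 2×A: volume 20, value 78
- 1×A + 1×C + 1×D + 1×E: volume 22, value 68
- 1×A + 1×C + 1×E: volume 18, value 65
Best: $91.

$91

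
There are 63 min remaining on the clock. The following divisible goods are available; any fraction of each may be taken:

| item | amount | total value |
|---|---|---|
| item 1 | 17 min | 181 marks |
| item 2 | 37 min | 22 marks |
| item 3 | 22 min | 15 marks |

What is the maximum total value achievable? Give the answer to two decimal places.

Take in order of value per unit:
- item 1 (181/17 per unit): all 17 → value 181, running total 181.00
- item 3 (15/22 per unit): all 22 → value 15, running total 196.00
- item 2 (22/37 per unit): 24 of 37 → value 24×22/37 = 14.2703, running total 210.27
Total 210.27.

210.27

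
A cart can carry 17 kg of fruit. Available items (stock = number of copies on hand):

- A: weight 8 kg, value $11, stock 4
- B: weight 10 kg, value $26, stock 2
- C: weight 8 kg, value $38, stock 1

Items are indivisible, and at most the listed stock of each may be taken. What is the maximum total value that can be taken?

Top feasible selections:
- 1×A + 1×C: weight 16, value 49
- 1×C: weight 8, value 38
- 1×B: weight 10, value 26
Best: $49.

$49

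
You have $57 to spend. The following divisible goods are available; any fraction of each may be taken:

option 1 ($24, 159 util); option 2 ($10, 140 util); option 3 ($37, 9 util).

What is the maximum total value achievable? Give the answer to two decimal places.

304.59

Take in order of value per unit:
- option 2 (140/10 per unit): all 10 → value 140, running total 140.00
- option 1 (159/24 per unit): all 24 → value 159, running total 299.00
- option 3 (9/37 per unit): 23 of 37 → value 23×9/37 = 5.5946, running total 304.59
Total 304.59.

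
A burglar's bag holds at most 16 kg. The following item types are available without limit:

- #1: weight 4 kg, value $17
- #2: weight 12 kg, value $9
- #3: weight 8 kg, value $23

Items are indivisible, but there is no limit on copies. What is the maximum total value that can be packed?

Best value-per-unit is #1 at 17/4, and filling with it alone uses weight 4×4=16. No mix of the others beats 4×17 = 68.

$68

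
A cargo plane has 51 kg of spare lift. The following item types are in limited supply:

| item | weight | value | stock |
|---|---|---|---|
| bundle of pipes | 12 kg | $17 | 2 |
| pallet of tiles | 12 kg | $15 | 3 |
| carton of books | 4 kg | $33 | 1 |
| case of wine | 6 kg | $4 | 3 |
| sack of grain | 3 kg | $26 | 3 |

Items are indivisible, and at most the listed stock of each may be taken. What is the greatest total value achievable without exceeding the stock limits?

Best selections within weight 51 and stock limits:
- 2×bundle of pipes + 1×pallet of tiles + 1×carton of books + 3×sack of grain: weight 49, value 160
- 1×bundle of pipes + 2×pallet of tiles + 1×carton of books + 3×sack of grain: weight 49, value 158
Best: $160.

$160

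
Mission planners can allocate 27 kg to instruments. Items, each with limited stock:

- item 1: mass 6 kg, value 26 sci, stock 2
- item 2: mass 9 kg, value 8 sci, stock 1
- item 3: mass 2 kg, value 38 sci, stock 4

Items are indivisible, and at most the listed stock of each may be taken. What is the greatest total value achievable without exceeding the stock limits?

204 sci

Top feasible selections:
- 2×item 1 + 4×item 3: mass 20, value 204
- 1×item 1 + 1×item 2 + 4×item 3: mass 23, value 186
- 1×item 1 + 4×item 3: mass 14, value 178
- 2×item 1 + 1×item 2 + 3×item 3: mass 27, value 174
Best: 204 sci.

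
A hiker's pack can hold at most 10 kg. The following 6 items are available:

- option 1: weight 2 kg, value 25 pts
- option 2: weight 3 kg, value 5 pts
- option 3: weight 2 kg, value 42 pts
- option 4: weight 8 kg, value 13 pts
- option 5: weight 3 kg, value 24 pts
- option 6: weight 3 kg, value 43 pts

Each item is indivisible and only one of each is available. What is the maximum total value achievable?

This is a 0/1 knapsack; check combinations near the capacity.
- option 1+option 3+option 5+option 6: weight 2+2+3+3=10, value 25+42+24+43=134
- option 1+option 2+option 3+option 6: weight 2+3+2+3=10, value 25+5+42+43=115
- option 1+option 3+option 6: weight 2+2+3=7, value 25+42+43=110
- option 3+option 5+option 6: weight 2+3+3=8, value 42+24+43=109
Best: 134 pts.

134 pts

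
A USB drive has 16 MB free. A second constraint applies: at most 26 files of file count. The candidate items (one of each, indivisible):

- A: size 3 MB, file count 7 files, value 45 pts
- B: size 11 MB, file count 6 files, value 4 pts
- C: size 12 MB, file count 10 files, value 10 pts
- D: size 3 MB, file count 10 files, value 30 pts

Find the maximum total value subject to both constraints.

75 pts

Feasible sets respecting both limits:
- A+D: size 6, file count 17, value 75
- A+C: size 15, file count 17, value 55
- A+B: size 14, file count 13, value 49
Best: 75 pts.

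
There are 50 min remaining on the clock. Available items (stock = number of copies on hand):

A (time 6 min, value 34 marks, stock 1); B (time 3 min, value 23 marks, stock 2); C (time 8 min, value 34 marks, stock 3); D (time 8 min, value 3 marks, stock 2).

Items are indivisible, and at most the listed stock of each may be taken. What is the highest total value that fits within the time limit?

Best selections within time 50 and stock limits:
- 1×A + 2×B + 3×C + 1×D: time 44, value 185
- 1×A + 2×B + 3×C: time 36, value 182
- 1×A + 1×B + 3×C + 2×D: time 49, value 165
- 1×A + 1×B + 3×C + 1×D: time 41, value 162
Best: 185 marks.

185 marks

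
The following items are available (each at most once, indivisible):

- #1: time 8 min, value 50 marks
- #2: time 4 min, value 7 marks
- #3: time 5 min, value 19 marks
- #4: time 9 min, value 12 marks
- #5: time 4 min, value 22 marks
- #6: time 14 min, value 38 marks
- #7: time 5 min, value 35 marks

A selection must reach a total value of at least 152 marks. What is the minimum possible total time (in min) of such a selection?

Subsets with value ≥ 152, sorted by total time:
- #1+#2+#5+#6+#7: time 35, value 152
- #1+#3+#5+#6+#7: time 36, value 164
- #1+#2+#3+#5+#6+#7: time 40, value 171
- #1+#4+#5+#6+#7: time 40, value 157
Minimum time: 35 min.

35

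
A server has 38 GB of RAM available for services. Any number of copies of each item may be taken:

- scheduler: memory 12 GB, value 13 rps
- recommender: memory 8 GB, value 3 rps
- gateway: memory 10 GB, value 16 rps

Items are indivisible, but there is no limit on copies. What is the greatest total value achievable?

51 rps

Best value-per-unit is gateway at 16/10; filling with it alone gives 3×16 = 48.
Optimal mix: 1×recommender + 3×gateway → memory 38, value 51.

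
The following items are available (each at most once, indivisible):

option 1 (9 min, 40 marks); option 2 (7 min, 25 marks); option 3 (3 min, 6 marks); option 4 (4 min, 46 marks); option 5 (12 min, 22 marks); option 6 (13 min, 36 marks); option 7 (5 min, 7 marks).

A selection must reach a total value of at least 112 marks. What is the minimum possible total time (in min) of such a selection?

Subsets with value ≥ 112, sorted by total time:
- option 1+option 2+option 3+option 4: time 23, value 117
- option 1+option 2+option 4+option 7: time 25, value 118
- option 1+option 4+option 6: time 26, value 122
- option 2+option 3+option 4+option 6: time 27, value 113
Minimum time: 23 min.

23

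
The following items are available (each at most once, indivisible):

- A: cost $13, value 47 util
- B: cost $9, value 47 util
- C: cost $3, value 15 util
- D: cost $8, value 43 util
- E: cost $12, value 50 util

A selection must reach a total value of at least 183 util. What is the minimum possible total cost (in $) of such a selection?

Subsets with value ≥ 183, sorted by total cost:
- A+B+D+E: cost 42, value 187
- A+B+C+D+E: cost 45, value 202
Minimum cost: 42 $.

42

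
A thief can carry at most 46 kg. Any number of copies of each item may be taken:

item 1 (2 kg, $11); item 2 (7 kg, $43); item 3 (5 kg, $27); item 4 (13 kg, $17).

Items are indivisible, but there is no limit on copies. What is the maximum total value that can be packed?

$280

Best value-per-unit is item 2 at 43/7; filling with it alone gives 6×43 = 258.
Optimal mix: 2×item 1 + 6×item 2 → weight 46, value 280.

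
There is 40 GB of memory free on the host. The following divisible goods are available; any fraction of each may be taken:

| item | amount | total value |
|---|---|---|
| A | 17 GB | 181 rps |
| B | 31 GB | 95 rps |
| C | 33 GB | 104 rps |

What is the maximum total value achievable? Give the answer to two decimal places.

Take in order of value per unit:
- A (181/17 per unit): all 17 → value 181, running total 181.00
- C (104/33 per unit): 23 of 33 → value 23×104/33 = 72.4848, running total 253.48
Total 253.48.

253.48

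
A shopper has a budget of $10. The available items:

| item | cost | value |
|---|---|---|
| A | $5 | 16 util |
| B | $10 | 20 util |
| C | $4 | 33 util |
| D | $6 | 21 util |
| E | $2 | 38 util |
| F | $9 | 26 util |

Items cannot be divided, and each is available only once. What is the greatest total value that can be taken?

71 util

Check high-value combinations within $10:
- C+E: cost 4+2=6, value 33+38=71
- D+E: cost 6+2=8, value 21+38=59
- A+E: cost 5+2=7, value 16+38=54
- C+D: cost 4+6=10, value 33+21=54
- A+C: cost 5+4=9, value 16+33=49
Best: 71 util.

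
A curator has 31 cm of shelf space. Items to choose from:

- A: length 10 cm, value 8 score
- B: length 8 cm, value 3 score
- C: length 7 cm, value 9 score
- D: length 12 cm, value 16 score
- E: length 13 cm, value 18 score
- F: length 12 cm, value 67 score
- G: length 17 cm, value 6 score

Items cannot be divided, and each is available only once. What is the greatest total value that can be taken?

This is a 0/1 knapsack; check combinations near the capacity.
- C+D+F: length 7+12+12=31, value 9+16+67=92
- E+F: length 13+12=25, value 18+67=85
- A+C+F: length 10+7+12=29, value 8+9+67=84
- D+F: length 12+12=24, value 16+67=83
- B+C+F: length 8+7+12=27, value 3+9+67=79
Best: 92 score.

92 score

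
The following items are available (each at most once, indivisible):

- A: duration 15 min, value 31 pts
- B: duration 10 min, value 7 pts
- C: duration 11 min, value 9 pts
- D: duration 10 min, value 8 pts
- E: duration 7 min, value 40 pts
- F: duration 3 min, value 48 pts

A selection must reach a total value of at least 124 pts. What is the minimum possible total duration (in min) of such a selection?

35

Subsets with value ≥ 124, sorted by total duration:
- A+D+E+F: duration 35, value 127
- A+B+E+F: duration 35, value 126
- A+C+E+F: duration 36, value 128
- A+B+D+E+F: duration 45, value 134
Minimum duration: 35 min.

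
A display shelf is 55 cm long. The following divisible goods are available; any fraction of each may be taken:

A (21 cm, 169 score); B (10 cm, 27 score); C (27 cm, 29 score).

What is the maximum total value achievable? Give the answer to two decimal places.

221.78

Take in order of value per unit:
- A (169/21 per unit): all 21 → value 169, running total 169.00
- B (27/10 per unit): all 10 → value 27, running total 196.00
- C (29/27 per unit): 24 of 27 → value 24×29/27 = 25.7778, running total 221.78
Total 221.78.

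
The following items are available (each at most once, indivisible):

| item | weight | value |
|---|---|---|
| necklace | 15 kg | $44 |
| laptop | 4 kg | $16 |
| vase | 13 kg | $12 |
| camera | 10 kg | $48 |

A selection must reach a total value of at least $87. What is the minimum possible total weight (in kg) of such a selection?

Subsets with value ≥ 87, sorted by total weight:
- necklace+camera: weight 25, value 92
- necklace+laptop+camera: weight 29, value 108
- necklace+vase+camera: weight 38, value 104
- necklace+laptop+vase+camera: weight 42, value 120
Minimum weight: 25 kg.

25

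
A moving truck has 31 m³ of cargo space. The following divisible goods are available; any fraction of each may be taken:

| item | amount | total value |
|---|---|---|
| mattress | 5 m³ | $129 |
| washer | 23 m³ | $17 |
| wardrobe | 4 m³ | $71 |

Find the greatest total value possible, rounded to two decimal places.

Take in order of value per unit:
- mattress (129/5 per unit): all 5 → value 129, running total 129.00
- wardrobe (71/4 per unit): all 4 → value 71, running total 200.00
- washer (17/23 per unit): 22 of 23 → value 22×17/23 = 16.2609, running total 216.26
Total 216.26.

216.26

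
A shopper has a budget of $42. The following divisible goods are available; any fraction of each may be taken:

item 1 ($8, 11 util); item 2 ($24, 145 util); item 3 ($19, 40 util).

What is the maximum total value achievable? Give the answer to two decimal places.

182.89

Take in order of value per unit:
- item 2 (145/24 per unit): all 24 → value 145, running total 145.00
- item 3 (40/19 per unit): 18 of 19 → value 18×40/19 = 37.8947, running total 182.89
Total 182.89.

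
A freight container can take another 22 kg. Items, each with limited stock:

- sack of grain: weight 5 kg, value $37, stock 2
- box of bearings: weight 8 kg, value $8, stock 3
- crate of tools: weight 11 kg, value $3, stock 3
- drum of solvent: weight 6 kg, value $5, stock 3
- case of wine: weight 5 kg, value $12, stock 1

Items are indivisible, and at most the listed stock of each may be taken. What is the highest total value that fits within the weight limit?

$91

Top feasible selections:
- 2×sack of grain + 1×drum of solvent + 1×case of wine: weight 21, value 91
- 2×sack of grain + 1×case of wine: weight 15, value 86
Best: $91.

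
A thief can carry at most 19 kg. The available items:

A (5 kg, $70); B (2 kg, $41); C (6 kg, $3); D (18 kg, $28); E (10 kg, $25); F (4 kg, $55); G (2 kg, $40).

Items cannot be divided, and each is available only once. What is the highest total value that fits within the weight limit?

$209

Check high-value combinations within 19 kg:
- A+B+C+F+G: weight 5+2+6+4+2=19, value 70+41+3+55+40=209
- A+B+F+G: weight 5+2+4+2=13, value 70+41+55+40=206
- A+B+E+G: weight 5+2+10+2=19, value 70+41+25+40=176
- A+B+C+F: weight 5+2+6+4=17, value 70+41+3+55=169
Best: $209.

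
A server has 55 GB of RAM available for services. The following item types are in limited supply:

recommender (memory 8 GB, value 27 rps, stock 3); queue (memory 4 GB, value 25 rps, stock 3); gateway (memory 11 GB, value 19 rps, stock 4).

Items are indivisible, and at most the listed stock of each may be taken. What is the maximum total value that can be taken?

Top feasible selections:
- 3×recommender + 3×queue + 1×gateway: memory 47, value 175
- 3×recommender + 2×queue + 2×gateway: memory 54, value 169
- 2×recommender + 3×queue + 2×gateway: memory 50, value 167
- 1×recommender + 3×queue + 3×gateway: memory 53, value 159
Best: 175 rps.

175 rps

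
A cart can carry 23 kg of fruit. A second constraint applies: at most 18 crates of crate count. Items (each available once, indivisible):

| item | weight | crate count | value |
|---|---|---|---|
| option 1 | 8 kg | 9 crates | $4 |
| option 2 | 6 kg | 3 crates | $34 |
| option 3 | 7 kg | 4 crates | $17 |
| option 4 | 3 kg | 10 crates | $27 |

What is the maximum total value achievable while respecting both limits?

$78

Feasible sets respecting both limits:
- option 2+option 3+option 4: weight 16, crate count 17, value 78
- option 2+option 4: weight 9, crate count 13, value 61
- option 1+option 2+option 3: weight 21, crate count 16, value 55
- option 2+option 3: weight 13, crate count 7, value 51
Best: $78.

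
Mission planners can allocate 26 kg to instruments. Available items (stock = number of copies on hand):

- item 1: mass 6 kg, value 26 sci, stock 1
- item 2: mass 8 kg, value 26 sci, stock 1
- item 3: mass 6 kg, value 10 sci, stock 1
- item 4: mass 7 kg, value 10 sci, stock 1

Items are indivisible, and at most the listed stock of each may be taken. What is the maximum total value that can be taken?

Top feasible selections:
- 1×item 1 + 1×item 2 + 1×item 3: mass 20, value 62
- 1×item 1 + 1×item 2 + 1×item 4: mass 21, value 62
- 1×item 1 + 1×item 2: mass 14, value 52
Best: 62 sci.

62 sci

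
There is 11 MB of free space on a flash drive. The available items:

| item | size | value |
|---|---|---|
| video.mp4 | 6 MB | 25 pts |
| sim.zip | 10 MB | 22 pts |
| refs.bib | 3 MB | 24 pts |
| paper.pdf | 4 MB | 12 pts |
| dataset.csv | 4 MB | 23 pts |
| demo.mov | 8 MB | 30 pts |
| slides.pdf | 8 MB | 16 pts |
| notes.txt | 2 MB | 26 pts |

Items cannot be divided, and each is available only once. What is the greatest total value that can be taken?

Check high-value combinations within 11 MB:
- video.mp4+refs.bib+notes.txt: size 6+3+2=11, value 25+24+26=75
- refs.bib+dataset.csv+notes.txt: size 3+4+2=9, value 24+23+26=73
- refs.bib+paper.pdf+notes.txt: size 3+4+2=9, value 24+12+26=62
- paper.pdf+dataset.csv+notes.txt: size 4+4+2=10, value 12+23+26=61
Best: 75 pts.

75 pts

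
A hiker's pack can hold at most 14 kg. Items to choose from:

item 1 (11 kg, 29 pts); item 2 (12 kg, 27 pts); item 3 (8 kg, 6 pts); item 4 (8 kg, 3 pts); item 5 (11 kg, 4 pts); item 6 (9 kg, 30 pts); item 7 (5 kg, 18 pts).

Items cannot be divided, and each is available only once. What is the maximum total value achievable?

48 pts

This is a 0/1 knapsack; check combinations near the capacity.
- item 6+item 7: weight 9+5=14, value 30+18=48
- item 6: weight 9, value 30
- item 1: weight 11, value 29
- item 2: weight 12, value 27
Best: 48 pts.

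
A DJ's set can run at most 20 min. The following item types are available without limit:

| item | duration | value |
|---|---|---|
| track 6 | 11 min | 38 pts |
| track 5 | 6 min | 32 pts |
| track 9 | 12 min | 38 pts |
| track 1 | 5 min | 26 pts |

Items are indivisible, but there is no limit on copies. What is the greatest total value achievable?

Best value-per-unit is track 5 at 32/6; filling with it alone gives 3×32 = 96.
Optimal mix: 4×track 1 → duration 20, value 104.

104 pts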